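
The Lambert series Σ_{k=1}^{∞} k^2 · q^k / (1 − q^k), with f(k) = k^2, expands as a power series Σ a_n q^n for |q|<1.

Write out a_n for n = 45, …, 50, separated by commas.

2366, 2650, 2210, 3410, 2451, 3255

[q^45] f(45)=2025,f(15)=225,f(9)=81,f(5)=25,f(3)=9,f(1)=1 ⇒ 2366
d|46:{46,23,2,1}  Σf=2116+529+4+1=2650
d|47:{1,47}  Σf=1+2209=2210
n=48: 48·1 24·2 16·3 12·4 8·6 6·8 4·12 3·16 2·24 1·48  f→[2304+576+256+144+64+36+16+9+4+1]=3410
q^49  k|49↦f(k): 1:1 7:49 49:2401  a_49=2451
[q^50] f(50)=2500,f(25)=625,f(10)=100,f(5)=25,f(2)=4,f(1)=1 ⇒ 3255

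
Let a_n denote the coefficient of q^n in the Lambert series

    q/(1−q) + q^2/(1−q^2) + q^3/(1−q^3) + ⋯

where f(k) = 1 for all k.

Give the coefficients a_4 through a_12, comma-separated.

[q^4] f(4)=1,f(2)=1,f(1)=1 ⇒ 3
q^5  k|5↦f(k): 5:1 1:1  a_5=2
d|6:{6,3,2,1}  Σf=1+1+1+1=4
[q^7] f(7)=1,f(1)=1 ⇒ 2
q^8  k|8↦f(k): 1:1 2:1 4:1 8:1  a_8=4
d|9:{1,3,9}  Σf=1+1+1=3
[q^10] f(10)=1,f(5)=1,f(2)=1,f(1)=1 ⇒ 4
d|11:{11,1}  Σf=1+1=2
q^12  k|12↦f(k): 12:1 6:1 4:1 3:1 2:1 1:1  a_12=6

3, 2, 4, 2, 4, 3, 4, 2, 6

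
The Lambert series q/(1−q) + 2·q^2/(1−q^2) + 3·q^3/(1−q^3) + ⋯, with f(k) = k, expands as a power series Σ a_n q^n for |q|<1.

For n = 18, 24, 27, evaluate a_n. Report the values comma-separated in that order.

39, 60, 40

[q^18] f(18)=18,f(9)=9,f(6)=6,f(3)=3,f(2)=2,f(1)=1 ⇒ 39
d|24:{1,2,3,4,6,8,12,24}  Σf=1+2+3+4+6+8+12+24=60
d|27:{1,3,9,27}  Σf=1+3+9+27=40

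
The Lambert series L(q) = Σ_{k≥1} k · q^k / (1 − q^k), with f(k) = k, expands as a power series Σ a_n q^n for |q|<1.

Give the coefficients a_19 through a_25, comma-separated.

20, 42, 32, 36, 24, 60, 31

d|19:{19,1}  Σf=19+1=20
q^20  k|20↦f(k): 1:1 2:2 4:4 5:5 10:10 20:20  a_20=42
[q^21] f(21)=21,f(7)=7,f(3)=3,f(1)=1 ⇒ 32
[q^22] f(22)=22,f(11)=11,f(2)=2,f(1)=1 ⇒ 36
[q^23] f(1)=1,f(23)=23 ⇒ 24
q^24  k|24↦f(k): 1:1 2:2 3:3 4:4 6:6 8:8 12:12 24:24  a_24=60
n=25: 25·1 5·5 1·25  f→[25+5+1]=31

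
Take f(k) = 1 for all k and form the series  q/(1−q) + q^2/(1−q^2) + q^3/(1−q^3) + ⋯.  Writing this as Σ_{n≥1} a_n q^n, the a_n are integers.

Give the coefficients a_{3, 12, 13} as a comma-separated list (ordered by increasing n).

[q^3] f(3)=1,f(1)=1 ⇒ 2
n=12: 12·1 6·2 4·3 3·4 2·6 1·12  f→[1+1+1+1+1+1]=6
d|13:{1,13}  Σf=1+1=2

2, 6, 2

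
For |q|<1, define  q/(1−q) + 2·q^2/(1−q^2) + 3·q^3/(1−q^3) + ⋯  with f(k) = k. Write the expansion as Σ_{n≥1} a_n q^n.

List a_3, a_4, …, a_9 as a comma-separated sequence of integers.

q^3  k|3↦f(k): 1:1 3:3  a_3=4
q^4  k|4↦f(k): 4:4 2:2 1:1  a_4=7
q^5  k|5↦f(k): 1:1 5:5  a_5=6
n=6: 6·1 3·2 2·3 1·6  f→[6+3+2+1]=12
d|7:{7,1}  Σf=7+1=8
[q^8] f(8)=8,f(4)=4,f(2)=2,f(1)=1 ⇒ 15
[q^9] f(9)=9,f(3)=3,f(1)=1 ⇒ 13

4, 7, 6, 12, 8, 15, 13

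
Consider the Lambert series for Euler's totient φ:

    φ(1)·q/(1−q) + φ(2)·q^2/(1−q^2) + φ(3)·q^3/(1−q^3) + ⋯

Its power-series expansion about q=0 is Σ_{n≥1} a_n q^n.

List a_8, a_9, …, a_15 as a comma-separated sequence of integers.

d|8:{8,4,2,1}  Σφ=4+2+1+1=8
[q^9] φ(1)=1,φ(3)=2,φ(9)=6 ⇒ 9
[q^10] φ(10)=4,φ(5)=4,φ(2)=1,φ(1)=1 ⇒ 10
d|11:{1,11}  Σφ=1+10=11
n=12: 1·12 2·6 3·4 4·3 6·2 12·1  φ→[1+1+2+2+2+4]=12
[q^13] φ(1)=1,φ(13)=12 ⇒ 13
n=14: 1·14 2·7 7·2 14·1  φ→[1+1+6+6]=14
[q^15] φ(1)=1,φ(3)=2,φ(5)=4,φ(15)=8 ⇒ 15

8, 9, 10, 11, 12, 13, 14, 15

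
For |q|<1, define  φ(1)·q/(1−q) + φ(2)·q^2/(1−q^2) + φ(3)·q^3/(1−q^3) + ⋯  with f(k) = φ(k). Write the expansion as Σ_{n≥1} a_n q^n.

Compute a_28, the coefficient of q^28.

n=28: 1·28 2·14 4·7 7·4 14·2 28·1  φ→[1+1+2+6+6+12]=28

a_28 = 28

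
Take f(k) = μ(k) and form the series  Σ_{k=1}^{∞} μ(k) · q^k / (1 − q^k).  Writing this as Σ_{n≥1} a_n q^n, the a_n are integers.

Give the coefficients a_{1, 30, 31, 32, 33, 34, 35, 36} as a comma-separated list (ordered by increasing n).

n=1: 1·1  μ→[1]=1
d|30:{1,2,3,5,6,10,15,30}  Σμ=1+(-1)+(-1)+(-1)+1+1+1+(-1)=0
q^31  k|31↦μ(k): 31:-1 1:1  a_31=0
n=32: 1·32 2·16 4·8 8·4 16·2 32·1  μ→[1+(-1)+0+0+0+0]=0
d|33:{33,11,3,1}  Σμ=1+(-1)+(-1)+1=0
d|34:{34,17,2,1}  Σμ=1+(-1)+(-1)+1=0
n=35: 1·35 5·7 7·5 35·1  μ→[1+(-1)+(-1)+1]=0
d|36:{36,18,12,9,6,4,3,2,1}  Σμ=0+0+0+0+1+0+(-1)+(-1)+1=0

1, 0, 0, 0, 0, 0, 0, 0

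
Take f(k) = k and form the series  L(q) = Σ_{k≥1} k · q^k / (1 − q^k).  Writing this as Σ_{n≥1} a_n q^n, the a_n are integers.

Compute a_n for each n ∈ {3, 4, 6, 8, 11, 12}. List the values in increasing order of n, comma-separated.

n=3: 3·1 1·3  f→[3+1]=4
[q^4] f(1)=1,f(2)=2,f(4)=4 ⇒ 7
[q^6] f(6)=6,f(3)=3,f(2)=2,f(1)=1 ⇒ 12
q^8  k|8↦f(k): 1:1 2:2 4:4 8:8  a_8=15
d|11:{1,11}  Σf=1+11=12
[q^12] f(1)=1,f(2)=2,f(3)=3,f(4)=4,f(6)=6,f(12)=12 ⇒ 28

4, 7, 12, 15, 12, 28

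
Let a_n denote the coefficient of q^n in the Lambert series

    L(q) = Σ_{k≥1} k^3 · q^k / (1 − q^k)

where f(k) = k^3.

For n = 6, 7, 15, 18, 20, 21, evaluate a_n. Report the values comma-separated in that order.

n=6: 1·6 2·3 3·2 6·1  f→[1+8+27+216]=252
n=7: 7·1 1·7  f→[343+1]=344
[q^15] f(15)=3375,f(5)=125,f(3)=27,f(1)=1 ⇒ 3528
q^18  k|18↦f(k): 18:5832 9:729 6:216 3:27 2:8 1:1  a_18=6813
d|20:{20,10,5,4,2,1}  Σf=8000+1000+125+64+8+1=9198
q^21  k|21↦f(k): 1:1 3:27 7:343 21:9261  a_21=9632

252, 344, 3528, 6813, 9198, 9632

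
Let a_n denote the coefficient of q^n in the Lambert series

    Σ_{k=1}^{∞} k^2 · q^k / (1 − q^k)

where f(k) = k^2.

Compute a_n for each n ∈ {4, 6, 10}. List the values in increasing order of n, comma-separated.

21, 50, 130

d|4:{4,2,1}  Σf=16+4+1=21
d|6:{6,3,2,1}  Σf=36+9+4+1=50
n=10: 1·10 2·5 5·2 10·1  f→[1+4+25+100]=130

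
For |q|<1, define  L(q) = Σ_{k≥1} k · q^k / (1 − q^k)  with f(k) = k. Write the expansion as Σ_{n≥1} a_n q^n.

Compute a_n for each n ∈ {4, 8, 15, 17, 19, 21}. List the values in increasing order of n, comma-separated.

d|4:{1,2,4}  Σf=1+2+4=7
q^8  k|8↦f(k): 1:1 2:2 4:4 8:8  a_8=15
[q^15] f(15)=15,f(5)=5,f(3)=3,f(1)=1 ⇒ 24
[q^17] f(1)=1,f(17)=17 ⇒ 18
[q^19] f(19)=19,f(1)=1 ⇒ 20
d|21:{1,3,7,21}  Σf=1+3+7+21=32

7, 15, 24, 18, 20, 32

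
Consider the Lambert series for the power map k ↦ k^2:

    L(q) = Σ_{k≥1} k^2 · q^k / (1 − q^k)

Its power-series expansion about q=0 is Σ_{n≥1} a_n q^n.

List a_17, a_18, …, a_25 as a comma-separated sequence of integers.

290, 455, 362, 546, 500, 610, 530, 850, 651

n=17: 17·1 1·17  f→[289+1]=290
d|18:{1,2,3,6,9,18}  Σf=1+4+9+36+81+324=455
d|19:{19,1}  Σf=361+1=362
d|20:{1,2,4,5,10,20}  Σf=1+4+16+25+100+400=546
q^21  k|21↦f(k): 21:441 7:49 3:9 1:1  a_21=500
d|22:{1,2,11,22}  Σf=1+4+121+484=610
[q^23] f(23)=529,f(1)=1 ⇒ 530
[q^24] f(1)=1,f(2)=4,f(3)=9,f(4)=16,f(6)=36,f(8)=64,f(12)=144,f(24)=576 ⇒ 850
q^25  k|25↦f(k): 1:1 5:25 25:625  a_25=651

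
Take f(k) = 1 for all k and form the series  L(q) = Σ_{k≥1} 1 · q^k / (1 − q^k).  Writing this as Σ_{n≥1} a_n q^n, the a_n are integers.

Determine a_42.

q^42  k|42↦f(k): 42:1 21:1 14:1 7:1 6:1 3:1 2:1 1:1  a_42=8

a_42 = 8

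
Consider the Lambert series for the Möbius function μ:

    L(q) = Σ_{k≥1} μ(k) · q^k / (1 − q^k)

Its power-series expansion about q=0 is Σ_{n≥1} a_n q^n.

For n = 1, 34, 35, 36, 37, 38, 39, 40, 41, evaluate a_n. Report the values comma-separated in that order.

d|1:{1}  Σμ=1=1
n=34: 34·1 17·2 2·17 1·34  μ→[1+(-1)+(-1)+1]=0
q^35  k|35↦μ(k): 35:1 7:-1 5:-1 1:1  a_35=0
n=36: 1·36 2·18 3·12 4·9 6·6 9·4 12·3 18·2 36·1  μ→[1+(-1)+(-1)+0+1+0+0+0+0]=0
d|37:{37,1}  Σμ=(-1)+1=0
[q^38] μ(38)=1,μ(19)=-1,μ(2)=-1,μ(1)=1 ⇒ 0
[q^39] μ(39)=1,μ(13)=-1,μ(3)=-1,μ(1)=1 ⇒ 0
q^40  k|40↦μ(k): 1:1 2:-1 4:0 5:-1 8:0 10:1 20:0 40:0  a_40=0
[q^41] μ(41)=-1,μ(1)=1 ⇒ 0

1, 0, 0, 0, 0, 0, 0, 0, 0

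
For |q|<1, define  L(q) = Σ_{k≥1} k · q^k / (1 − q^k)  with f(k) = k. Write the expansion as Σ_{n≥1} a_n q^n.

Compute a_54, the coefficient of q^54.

a_54 = 120

[q^54] f(1)=1,f(2)=2,f(3)=3,f(6)=6,f(9)=9,f(18)=18,f(27)=27,f(54)=54 ⇒ 120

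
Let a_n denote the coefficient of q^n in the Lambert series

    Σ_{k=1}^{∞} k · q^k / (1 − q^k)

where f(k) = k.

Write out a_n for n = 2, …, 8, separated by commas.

d|2:{2,1}  Σf=2+1=3
q^3  k|3↦f(k): 1:1 3:3  a_3=4
d|4:{4,2,1}  Σf=4+2+1=7
q^5  k|5↦f(k): 5:5 1:1  a_5=6
q^6  k|6↦f(k): 6:6 3:3 2:2 1:1  a_6=12
d|7:{1,7}  Σf=1+7=8
n=8: 8·1 4·2 2·4 1·8  f→[8+4+2+1]=15

3, 4, 7, 6, 12, 8, 15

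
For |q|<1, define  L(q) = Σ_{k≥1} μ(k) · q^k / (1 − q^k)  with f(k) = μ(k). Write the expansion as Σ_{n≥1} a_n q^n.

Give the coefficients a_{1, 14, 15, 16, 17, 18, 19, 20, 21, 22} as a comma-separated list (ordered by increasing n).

d|1:{1}  Σμ=1=1
[q^14] μ(14)=1,μ(7)=-1,μ(2)=-1,μ(1)=1 ⇒ 0
d|15:{1,3,5,15}  Σμ=1+(-1)+(-1)+1=0
[q^16] μ(1)=1,μ(2)=-1,μ(4)=0,μ(8)=0,μ(16)=0 ⇒ 0
[q^17] μ(17)=-1,μ(1)=1 ⇒ 0
q^18  k|18↦μ(k): 1:1 2:-1 3:-1 6:1 9:0 18:0  a_18=0
d|19:{19,1}  Σμ=(-1)+1=0
d|20:{20,10,5,4,2,1}  Σμ=0+1+(-1)+0+(-1)+1=0
q^21  k|21↦μ(k): 1:1 3:-1 7:-1 21:1  a_21=0
d|22:{22,11,2,1}  Σμ=1+(-1)+(-1)+1=0

1, 0, 0, 0, 0, 0, 0, 0, 0, 0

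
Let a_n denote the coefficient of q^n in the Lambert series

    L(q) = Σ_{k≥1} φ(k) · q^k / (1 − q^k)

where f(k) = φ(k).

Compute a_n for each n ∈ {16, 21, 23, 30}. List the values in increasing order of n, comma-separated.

q^16  k|16↦φ(k): 16:8 8:4 4:2 2:1 1:1  a_16=16
[q^21] φ(21)=12,φ(7)=6,φ(3)=2,φ(1)=1 ⇒ 21
q^23  k|23↦φ(k): 23:22 1:1  a_23=23
q^30  k|30↦φ(k): 1:1 2:1 3:2 5:4 6:2 10:4 15:8 30:8  a_30=30

16, 21, 23, 30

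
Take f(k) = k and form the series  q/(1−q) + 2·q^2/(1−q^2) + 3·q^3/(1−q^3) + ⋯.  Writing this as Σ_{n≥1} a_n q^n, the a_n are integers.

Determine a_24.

a_24 = 60

d|24:{24,12,8,6,4,3,2,1}  Σf=24+12+8+6+4+3+2+1=60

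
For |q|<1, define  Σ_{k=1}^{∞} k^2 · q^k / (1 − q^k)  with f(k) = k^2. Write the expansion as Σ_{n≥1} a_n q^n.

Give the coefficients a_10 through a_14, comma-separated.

d|10:{1,2,5,10}  Σf=1+4+25+100=130
d|11:{11,1}  Σf=121+1=122
q^12  k|12↦f(k): 12:144 6:36 4:16 3:9 2:4 1:1  a_12=210
q^13  k|13↦f(k): 1:1 13:169  a_13=170
n=14: 14·1 7·2 2·7 1·14  f→[196+49+4+1]=250

130, 122, 210, 170, 250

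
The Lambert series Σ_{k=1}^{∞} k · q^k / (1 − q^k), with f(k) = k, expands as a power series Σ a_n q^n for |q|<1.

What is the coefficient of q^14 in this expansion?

a_14 = 24

d|14:{14,7,2,1}  Σf=14+7+2+1=24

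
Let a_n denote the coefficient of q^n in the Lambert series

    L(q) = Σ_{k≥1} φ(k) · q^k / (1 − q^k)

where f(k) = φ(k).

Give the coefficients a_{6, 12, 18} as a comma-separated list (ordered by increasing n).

q^6  k|6↦φ(k): 1:1 2:1 3:2 6:2  a_6=6
n=12: 12·1 6·2 4·3 3·4 2·6 1·12  φ→[4+2+2+2+1+1]=12
n=18: 18·1 9·2 6·3 3·6 2·9 1·18  φ→[6+6+2+2+1+1]=18

6, 12, 18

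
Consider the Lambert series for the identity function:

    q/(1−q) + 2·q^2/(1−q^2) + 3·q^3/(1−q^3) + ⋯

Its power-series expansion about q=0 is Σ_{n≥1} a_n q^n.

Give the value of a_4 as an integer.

a_4 = 7

n=4: 4·1 2·2 1·4  f→[4+2+1]=7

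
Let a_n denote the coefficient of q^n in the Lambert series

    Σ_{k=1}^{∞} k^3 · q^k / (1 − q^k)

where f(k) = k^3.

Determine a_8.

a_8 = 585

[q^8] f(8)=512,f(4)=64,f(2)=8,f(1)=1 ⇒ 585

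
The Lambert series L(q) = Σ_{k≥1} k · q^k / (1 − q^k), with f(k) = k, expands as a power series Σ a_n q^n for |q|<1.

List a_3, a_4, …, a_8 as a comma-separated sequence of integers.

4, 7, 6, 12, 8, 15

n=3: 3·1 1·3  f→[3+1]=4
d|4:{1,2,4}  Σf=1+2+4=7
[q^5] f(5)=5,f(1)=1 ⇒ 6
q^6  k|6↦f(k): 6:6 3:3 2:2 1:1  a_6=12
n=7: 1·7 7·1  f→[1+7]=8
q^8  k|8↦f(k): 8:8 4:4 2:2 1:1  a_8=15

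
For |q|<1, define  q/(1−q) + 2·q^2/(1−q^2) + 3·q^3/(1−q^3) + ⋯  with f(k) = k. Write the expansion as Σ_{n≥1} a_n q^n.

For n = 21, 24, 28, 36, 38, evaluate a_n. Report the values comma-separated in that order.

q^21  k|21↦f(k): 1:1 3:3 7:7 21:21  a_21=32
[q^24] f(24)=24,f(12)=12,f(8)=8,f(6)=6,f(4)=4,f(3)=3,f(2)=2,f(1)=1 ⇒ 60
q^28  k|28↦f(k): 28:28 14:14 7:7 4:4 2:2 1:1  a_28=56
[q^36] f(1)=1,f(2)=2,f(3)=3,f(4)=4,f(6)=6,f(9)=9,f(12)=12,f(18)=18,f(36)=36 ⇒ 91
d|38:{38,19,2,1}  Σf=38+19+2+1=60

32, 60, 56, 91, 60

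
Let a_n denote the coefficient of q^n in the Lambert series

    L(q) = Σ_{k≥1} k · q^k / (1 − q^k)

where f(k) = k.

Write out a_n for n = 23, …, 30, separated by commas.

[q^23] f(1)=1,f(23)=23 ⇒ 24
[q^24] f(1)=1,f(2)=2,f(3)=3,f(4)=4,f(6)=6,f(8)=8,f(12)=12,f(24)=24 ⇒ 60
n=25: 1·25 5·5 25·1  f→[1+5+25]=31
q^26  k|26↦f(k): 26:26 13:13 2:2 1:1  a_26=42
[q^27] f(1)=1,f(3)=3,f(9)=9,f(27)=27 ⇒ 40
n=28: 1·28 2·14 4·7 7·4 14·2 28·1  f→[1+2+4+7+14+28]=56
[q^29] f(1)=1,f(29)=29 ⇒ 30
q^30  k|30↦f(k): 30:30 15:15 10:10 6:6 5:5 3:3 2:2 1:1  a_30=72

24, 60, 31, 42, 40, 56, 30, 72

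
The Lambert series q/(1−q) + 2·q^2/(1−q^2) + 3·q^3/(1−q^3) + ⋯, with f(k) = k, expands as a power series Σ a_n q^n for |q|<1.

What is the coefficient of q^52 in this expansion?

a_52 = 98

n=52: 52·1 26·2 13·4 4·13 2·26 1·52  f→[52+26+13+4+2+1]=98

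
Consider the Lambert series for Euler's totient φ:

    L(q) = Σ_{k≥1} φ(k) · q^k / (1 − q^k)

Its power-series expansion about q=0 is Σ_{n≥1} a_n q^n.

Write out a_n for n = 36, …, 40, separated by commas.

n=36: 1·36 2·18 3·12 4·9 6·6 9·4 12·3 18·2 36·1  φ→[1+1+2+2+2+6+4+6+12]=36
n=37: 37·1 1·37  φ→[36+1]=37
[q^38] φ(1)=1,φ(2)=1,φ(19)=18,φ(38)=18 ⇒ 38
d|39:{1,3,13,39}  Σφ=1+2+12+24=39
[q^40] φ(40)=16,φ(20)=8,φ(10)=4,φ(8)=4,φ(5)=4,φ(4)=2,φ(2)=1,φ(1)=1 ⇒ 40

36, 37, 38, 39, 40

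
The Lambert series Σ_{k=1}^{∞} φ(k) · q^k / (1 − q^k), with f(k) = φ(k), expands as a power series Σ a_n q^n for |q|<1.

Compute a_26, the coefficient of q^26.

q^26  k|26↦φ(k): 26:12 13:12 2:1 1:1  a_26=26

a_26 = 26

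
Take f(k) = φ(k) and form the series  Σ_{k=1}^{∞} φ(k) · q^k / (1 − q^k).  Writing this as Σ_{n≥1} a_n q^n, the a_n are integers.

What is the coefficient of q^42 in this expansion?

q^42  k|42↦φ(k): 42:12 21:12 14:6 7:6 6:2 3:2 2:1 1:1  a_42=42

a_42 = 42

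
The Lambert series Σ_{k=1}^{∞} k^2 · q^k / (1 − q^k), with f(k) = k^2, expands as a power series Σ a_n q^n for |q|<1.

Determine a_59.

q^59  k|59↦f(k): 1:1 59:3481  a_59=3482

a_59 = 3482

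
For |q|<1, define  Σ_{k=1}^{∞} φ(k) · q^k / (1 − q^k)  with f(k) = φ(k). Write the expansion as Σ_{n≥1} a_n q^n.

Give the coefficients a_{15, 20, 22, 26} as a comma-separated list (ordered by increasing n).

[q^15] φ(15)=8,φ(5)=4,φ(3)=2,φ(1)=1 ⇒ 15
n=20: 20·1 10·2 5·4 4·5 2·10 1·20  φ→[8+4+4+2+1+1]=20
q^22  k|22↦φ(k): 22:10 11:10 2:1 1:1  a_22=22
[q^26] φ(26)=12,φ(13)=12,φ(2)=1,φ(1)=1 ⇒ 26

15, 20, 22, 26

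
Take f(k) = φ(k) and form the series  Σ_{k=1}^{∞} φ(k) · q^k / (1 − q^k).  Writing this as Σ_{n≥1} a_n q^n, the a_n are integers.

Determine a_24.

[q^24] φ(24)=8,φ(12)=4,φ(8)=4,φ(6)=2,φ(4)=2,φ(3)=2,φ(2)=1,φ(1)=1 ⇒ 24

a_24 = 24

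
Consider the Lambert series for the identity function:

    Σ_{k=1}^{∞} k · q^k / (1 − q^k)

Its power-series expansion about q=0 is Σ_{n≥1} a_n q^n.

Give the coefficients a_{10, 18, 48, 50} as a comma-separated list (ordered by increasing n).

18, 39, 124, 93

d|10:{1,2,5,10}  Σf=1+2+5+10=18
[q^18] f(1)=1,f(2)=2,f(3)=3,f(6)=6,f(9)=9,f(18)=18 ⇒ 39
q^48  k|48↦f(k): 1:1 2:2 3:3 4:4 6:6 8:8 12:12 16:16 24:24 48:48  a_48=124
q^50  k|50↦f(k): 1:1 2:2 5:5 10:10 25:25 50:50  a_50=93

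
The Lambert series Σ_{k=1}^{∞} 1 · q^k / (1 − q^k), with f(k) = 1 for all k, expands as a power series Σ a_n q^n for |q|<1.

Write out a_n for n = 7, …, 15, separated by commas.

d|7:{1,7}  Σf=1+1=2
q^8  k|8↦f(k): 1:1 2:1 4:1 8:1  a_8=4
q^9  k|9↦f(k): 1:1 3:1 9:1  a_9=3
n=10: 1·10 2·5 5·2 10·1  f→[1+1+1+1]=4
q^11  k|11↦f(k): 1:1 11:1  a_11=2
q^12  k|12↦f(k): 1:1 2:1 3:1 4:1 6:1 12:1  a_12=6
d|13:{13,1}  Σf=1+1=2
q^14  k|14↦f(k): 14:1 7:1 2:1 1:1  a_14=4
n=15: 1·15 3·5 5·3 15·1  f→[1+1+1+1]=4

2, 4, 3, 4, 2, 6, 2, 4, 4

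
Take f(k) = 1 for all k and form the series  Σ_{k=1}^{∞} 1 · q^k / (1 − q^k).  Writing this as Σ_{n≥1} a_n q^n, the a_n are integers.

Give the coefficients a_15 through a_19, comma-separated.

4, 5, 2, 6, 2

q^15  k|15↦f(k): 15:1 5:1 3:1 1:1  a_15=4
[q^16] f(16)=1,f(8)=1,f(4)=1,f(2)=1,f(1)=1 ⇒ 5
q^17  k|17↦f(k): 17:1 1:1  a_17=2
q^18  k|18↦f(k): 1:1 2:1 3:1 6:1 9:1 18:1  a_18=6
q^19  k|19↦f(k): 19:1 1:1  a_19=2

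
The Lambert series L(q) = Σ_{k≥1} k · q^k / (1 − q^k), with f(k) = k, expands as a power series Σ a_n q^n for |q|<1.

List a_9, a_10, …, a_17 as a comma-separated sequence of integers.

13, 18, 12, 28, 14, 24, 24, 31, 18

d|9:{1,3,9}  Σf=1+3+9=13
d|10:{1,2,5,10}  Σf=1+2+5+10=18
q^11  k|11↦f(k): 11:11 1:1  a_11=12
q^12  k|12↦f(k): 1:1 2:2 3:3 4:4 6:6 12:12  a_12=28
n=13: 13·1 1·13  f→[13+1]=14
n=14: 14·1 7·2 2·7 1·14  f→[14+7+2+1]=24
d|15:{1,3,5,15}  Σf=1+3+5+15=24
[q^16] f(16)=16,f(8)=8,f(4)=4,f(2)=2,f(1)=1 ⇒ 31
[q^17] f(1)=1,f(17)=17 ⇒ 18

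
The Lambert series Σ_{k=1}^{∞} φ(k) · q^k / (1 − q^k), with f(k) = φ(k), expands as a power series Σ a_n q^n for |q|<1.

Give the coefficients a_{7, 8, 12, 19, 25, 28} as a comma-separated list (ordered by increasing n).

d|7:{1,7}  Σφ=1+6=7
q^8  k|8↦φ(k): 1:1 2:1 4:2 8:4  a_8=8
d|12:{1,2,3,4,6,12}  Σφ=1+1+2+2+2+4=12
d|19:{19,1}  Σφ=18+1=19
q^25  k|25↦φ(k): 25:20 5:4 1:1  a_25=25
[q^28] φ(28)=12,φ(14)=6,φ(7)=6,φ(4)=2,φ(2)=1,φ(1)=1 ⇒ 28

7, 8, 12, 19, 25, 28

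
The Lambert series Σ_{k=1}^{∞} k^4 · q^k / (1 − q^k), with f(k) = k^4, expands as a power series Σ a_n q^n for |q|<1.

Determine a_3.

d|3:{3,1}  Σf=81+1=82

a_3 = 82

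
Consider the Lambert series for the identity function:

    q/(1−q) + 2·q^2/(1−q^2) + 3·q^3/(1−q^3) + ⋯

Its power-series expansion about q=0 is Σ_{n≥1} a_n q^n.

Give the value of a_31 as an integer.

q^31  k|31↦f(k): 31:31 1:1  a_31=32

a_31 = 32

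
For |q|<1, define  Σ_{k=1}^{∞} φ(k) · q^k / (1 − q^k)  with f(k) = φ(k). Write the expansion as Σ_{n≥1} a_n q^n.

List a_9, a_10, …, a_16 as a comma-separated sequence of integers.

n=9: 1·9 3·3 9·1  φ→[1+2+6]=9
n=10: 10·1 5·2 2·5 1·10  φ→[4+4+1+1]=10
n=11: 11·1 1·11  φ→[10+1]=11
n=12: 12·1 6·2 4·3 3·4 2·6 1·12  φ→[4+2+2+2+1+1]=12
[q^13] φ(13)=12,φ(1)=1 ⇒ 13
n=14: 14·1 7·2 2·7 1·14  φ→[6+6+1+1]=14
q^15  k|15↦φ(k): 1:1 3:2 5:4 15:8  a_15=15
[q^16] φ(16)=8,φ(8)=4,φ(4)=2,φ(2)=1,φ(1)=1 ⇒ 16

9, 10, 11, 12, 13, 14, 15, 16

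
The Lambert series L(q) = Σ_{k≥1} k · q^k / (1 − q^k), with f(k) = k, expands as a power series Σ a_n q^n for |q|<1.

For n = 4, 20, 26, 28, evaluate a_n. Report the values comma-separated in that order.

[q^4] f(1)=1,f(2)=2,f(4)=4 ⇒ 7
n=20: 1·20 2·10 4·5 5·4 10·2 20·1  f→[1+2+4+5+10+20]=42
d|26:{26,13,2,1}  Σf=26+13+2+1=42
n=28: 1·28 2·14 4·7 7·4 14·2 28·1  f→[1+2+4+7+14+28]=56

7, 42, 42, 56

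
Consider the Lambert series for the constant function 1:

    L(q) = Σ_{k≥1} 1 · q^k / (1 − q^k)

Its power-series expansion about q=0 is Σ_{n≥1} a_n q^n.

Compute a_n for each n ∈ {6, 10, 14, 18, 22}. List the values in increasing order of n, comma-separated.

n=6: 1·6 2·3 3·2 6·1  f→[1+1+1+1]=4
d|10:{1,2,5,10}  Σf=1+1+1+1=4
d|14:{1,2,7,14}  Σf=1+1+1+1=4
n=18: 1·18 2·9 3·6 6·3 9·2 18·1  f→[1+1+1+1+1+1]=6
d|22:{22,11,2,1}  Σf=1+1+1+1=4

4, 4, 4, 6, 4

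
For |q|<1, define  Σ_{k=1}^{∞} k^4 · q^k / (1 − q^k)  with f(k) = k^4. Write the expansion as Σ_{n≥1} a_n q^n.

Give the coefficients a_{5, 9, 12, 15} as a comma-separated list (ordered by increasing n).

d|5:{5,1}  Σf=625+1=626
[q^9] f(1)=1,f(3)=81,f(9)=6561 ⇒ 6643
q^12  k|12↦f(k): 12:20736 6:1296 4:256 3:81 2:16 1:1  a_12=22386
d|15:{1,3,5,15}  Σf=1+81+625+50625=51332

626, 6643, 22386, 51332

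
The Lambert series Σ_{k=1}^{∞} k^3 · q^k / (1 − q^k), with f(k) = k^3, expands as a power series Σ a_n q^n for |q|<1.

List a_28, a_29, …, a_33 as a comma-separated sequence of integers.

25112, 24390, 31752, 29792, 37449, 37296

n=28: 28·1 14·2 7·4 4·7 2·14 1·28  f→[21952+2744+343+64+8+1]=25112
d|29:{29,1}  Σf=24389+1=24390
[q^30] f(30)=27000,f(15)=3375,f(10)=1000,f(6)=216,f(5)=125,f(3)=27,f(2)=8,f(1)=1 ⇒ 31752
[q^31] f(31)=29791,f(1)=1 ⇒ 29792
q^32  k|32↦f(k): 1:1 2:8 4:64 8:512 16:4096 32:32768  a_32=37449
n=33: 33·1 11·3 3·11 1·33  f→[35937+1331+27+1]=37296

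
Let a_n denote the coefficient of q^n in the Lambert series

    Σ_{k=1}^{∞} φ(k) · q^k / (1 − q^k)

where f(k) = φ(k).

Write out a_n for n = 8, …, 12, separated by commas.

q^8  k|8↦φ(k): 1:1 2:1 4:2 8:4  a_8=8
q^9  k|9↦φ(k): 9:6 3:2 1:1  a_9=9
q^10  k|10↦φ(k): 10:4 5:4 2:1 1:1  a_10=10
q^11  k|11↦φ(k): 11:10 1:1  a_11=11
q^12  k|12↦φ(k): 12:4 6:2 4:2 3:2 2:1 1:1  a_12=12

8, 9, 10, 11, 12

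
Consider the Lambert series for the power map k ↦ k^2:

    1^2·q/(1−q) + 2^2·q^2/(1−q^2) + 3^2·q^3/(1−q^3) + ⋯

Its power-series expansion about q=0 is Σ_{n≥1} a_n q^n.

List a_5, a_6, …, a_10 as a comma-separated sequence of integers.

[q^5] f(1)=1,f(5)=25 ⇒ 26
d|6:{6,3,2,1}  Σf=36+9+4+1=50
n=7: 1·7 7·1  f→[1+49]=50
q^8  k|8↦f(k): 1:1 2:4 4:16 8:64  a_8=85
[q^9] f(1)=1,f(3)=9,f(9)=81 ⇒ 91
[q^10] f(1)=1,f(2)=4,f(5)=25,f(10)=100 ⇒ 130

26, 50, 50, 85, 91, 130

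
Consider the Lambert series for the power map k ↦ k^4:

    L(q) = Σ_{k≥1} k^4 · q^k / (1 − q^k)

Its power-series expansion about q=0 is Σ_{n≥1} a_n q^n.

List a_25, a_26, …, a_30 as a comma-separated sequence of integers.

d|25:{1,5,25}  Σf=1+625+390625=391251
d|26:{26,13,2,1}  Σf=456976+28561+16+1=485554
q^27  k|27↦f(k): 27:531441 9:6561 3:81 1:1  a_27=538084
d|28:{1,2,4,7,14,28}  Σf=1+16+256+2401+38416+614656=655746
q^29  k|29↦f(k): 29:707281 1:1  a_29=707282
d|30:{1,2,3,5,6,10,15,30}  Σf=1+16+81+625+1296+10000+50625+810000=872644

391251, 485554, 538084, 655746, 707282, 872644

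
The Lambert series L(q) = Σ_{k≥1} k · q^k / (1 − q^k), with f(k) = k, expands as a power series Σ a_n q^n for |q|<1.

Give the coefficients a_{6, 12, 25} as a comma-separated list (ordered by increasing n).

[q^6] f(1)=1,f(2)=2,f(3)=3,f(6)=6 ⇒ 12
[q^12] f(12)=12,f(6)=6,f(4)=4,f(3)=3,f(2)=2,f(1)=1 ⇒ 28
q^25  k|25↦f(k): 25:25 5:5 1:1  a_25=31

12, 28, 31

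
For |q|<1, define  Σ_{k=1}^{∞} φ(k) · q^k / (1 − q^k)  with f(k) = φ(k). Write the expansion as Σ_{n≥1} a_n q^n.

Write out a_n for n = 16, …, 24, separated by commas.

q^16  k|16↦φ(k): 16:8 8:4 4:2 2:1 1:1  a_16=16
n=17: 1·17 17·1  φ→[1+16]=17
d|18:{18,9,6,3,2,1}  Σφ=6+6+2+2+1+1=18
n=19: 1·19 19·1  φ→[1+18]=19
[q^20] φ(1)=1,φ(2)=1,φ(4)=2,φ(5)=4,φ(10)=4,φ(20)=8 ⇒ 20
n=21: 21·1 7·3 3·7 1·21  φ→[12+6+2+1]=21
n=22: 1·22 2·11 11·2 22·1  φ→[1+1+10+10]=22
[q^23] φ(23)=22,φ(1)=1 ⇒ 23
q^24  k|24↦φ(k): 1:1 2:1 3:2 4:2 6:2 8:4 12:4 24:8  a_24=24

16, 17, 18, 19, 20, 21, 22, 23, 24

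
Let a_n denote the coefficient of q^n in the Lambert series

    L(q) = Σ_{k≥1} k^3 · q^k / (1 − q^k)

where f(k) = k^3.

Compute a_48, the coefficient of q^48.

[q^48] f(48)=110592,f(24)=13824,f(16)=4096,f(12)=1728,f(8)=512,f(6)=216,f(4)=64,f(3)=27,f(2)=8,f(1)=1 ⇒ 131068

a_48 = 131068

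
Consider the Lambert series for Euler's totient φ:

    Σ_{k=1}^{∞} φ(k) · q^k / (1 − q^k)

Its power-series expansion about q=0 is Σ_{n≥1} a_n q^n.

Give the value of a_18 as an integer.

q^18  k|18↦φ(k): 18:6 9:6 6:2 3:2 2:1 1:1  a_18=18

a_18 = 18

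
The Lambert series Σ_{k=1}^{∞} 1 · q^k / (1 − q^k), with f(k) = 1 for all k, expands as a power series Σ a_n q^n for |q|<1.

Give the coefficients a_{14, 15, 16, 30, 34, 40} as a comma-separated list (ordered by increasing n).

4, 4, 5, 8, 4, 8

[q^14] f(1)=1,f(2)=1,f(7)=1,f(14)=1 ⇒ 4
q^15  k|15↦f(k): 15:1 5:1 3:1 1:1  a_15=4
[q^16] f(16)=1,f(8)=1,f(4)=1,f(2)=1,f(1)=1 ⇒ 5
[q^30] f(1)=1,f(2)=1,f(3)=1,f(5)=1,f(6)=1,f(10)=1,f(15)=1,f(30)=1 ⇒ 8
q^34  k|34↦f(k): 34:1 17:1 2:1 1:1  a_34=4
q^40  k|40↦f(k): 40:1 20:1 10:1 8:1 5:1 4:1 2:1 1:1  a_40=8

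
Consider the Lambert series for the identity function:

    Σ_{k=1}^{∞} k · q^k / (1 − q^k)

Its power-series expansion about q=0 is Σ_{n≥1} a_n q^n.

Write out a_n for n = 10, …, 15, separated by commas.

n=10: 1·10 2·5 5·2 10·1  f→[1+2+5+10]=18
q^11  k|11↦f(k): 1:1 11:11  a_11=12
d|12:{12,6,4,3,2,1}  Σf=12+6+4+3+2+1=28
d|13:{1,13}  Σf=1+13=14
[q^14] f(1)=1,f(2)=2,f(7)=7,f(14)=14 ⇒ 24
q^15  k|15↦f(k): 1:1 3:3 5:5 15:15  a_15=24

18, 12, 28, 14, 24, 24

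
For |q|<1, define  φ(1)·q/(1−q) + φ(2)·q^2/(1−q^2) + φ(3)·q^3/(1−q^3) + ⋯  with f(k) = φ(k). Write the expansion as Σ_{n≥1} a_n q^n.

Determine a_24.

[q^24] φ(1)=1,φ(2)=1,φ(3)=2,φ(4)=2,φ(6)=2,φ(8)=4,φ(12)=4,φ(24)=8 ⇒ 24

a_24 = 24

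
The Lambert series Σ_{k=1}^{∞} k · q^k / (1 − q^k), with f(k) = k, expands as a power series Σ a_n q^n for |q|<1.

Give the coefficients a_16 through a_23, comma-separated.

q^16  k|16↦f(k): 1:1 2:2 4:4 8:8 16:16  a_16=31
[q^17] f(17)=17,f(1)=1 ⇒ 18
q^18  k|18↦f(k): 1:1 2:2 3:3 6:6 9:9 18:18  a_18=39
q^19  k|19↦f(k): 19:19 1:1  a_19=20
q^20  k|20↦f(k): 20:20 10:10 5:5 4:4 2:2 1:1  a_20=42
q^21  k|21↦f(k): 21:21 7:7 3:3 1:1  a_21=32
d|22:{1,2,11,22}  Σf=1+2+11+22=36
d|23:{23,1}  Σf=23+1=24

31, 18, 39, 20, 42, 32, 36, 24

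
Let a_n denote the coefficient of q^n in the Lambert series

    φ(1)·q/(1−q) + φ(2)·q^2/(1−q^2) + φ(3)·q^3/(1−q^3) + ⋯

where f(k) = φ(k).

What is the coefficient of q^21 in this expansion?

q^21  k|21↦φ(k): 21:12 7:6 3:2 1:1  a_21=21

a_21 = 21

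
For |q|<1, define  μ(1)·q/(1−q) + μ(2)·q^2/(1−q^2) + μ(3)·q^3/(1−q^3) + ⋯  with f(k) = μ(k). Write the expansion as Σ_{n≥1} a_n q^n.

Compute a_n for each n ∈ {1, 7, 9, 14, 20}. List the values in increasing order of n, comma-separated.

1, 0, 0, 0, 0

q^1  k|1↦μ(k): 1:1  a_1=1
q^7  k|7↦μ(k): 7:-1 1:1  a_7=0
[q^9] μ(9)=0,μ(3)=-1,μ(1)=1 ⇒ 0
n=14: 1·14 2·7 7·2 14·1  μ→[1+(-1)+(-1)+1]=0
[q^20] μ(20)=0,μ(10)=1,μ(5)=-1,μ(4)=0,μ(2)=-1,μ(1)=1 ⇒ 0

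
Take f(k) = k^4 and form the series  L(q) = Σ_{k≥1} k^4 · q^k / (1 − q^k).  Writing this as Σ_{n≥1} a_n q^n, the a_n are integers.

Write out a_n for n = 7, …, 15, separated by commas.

[q^7] f(1)=1,f(7)=2401 ⇒ 2402
q^8  k|8↦f(k): 1:1 2:16 4:256 8:4096  a_8=4369
[q^9] f(9)=6561,f(3)=81,f(1)=1 ⇒ 6643
d|10:{1,2,5,10}  Σf=1+16+625+10000=10642
q^11  k|11↦f(k): 11:14641 1:1  a_11=14642
[q^12] f(1)=1,f(2)=16,f(3)=81,f(4)=256,f(6)=1296,f(12)=20736 ⇒ 22386
n=13: 1·13 13·1  f→[1+28561]=28562
[q^14] f(14)=38416,f(7)=2401,f(2)=16,f(1)=1 ⇒ 40834
n=15: 1·15 3·5 5·3 15·1  f→[1+81+625+50625]=51332

2402, 4369, 6643, 10642, 14642, 22386, 28562, 40834, 51332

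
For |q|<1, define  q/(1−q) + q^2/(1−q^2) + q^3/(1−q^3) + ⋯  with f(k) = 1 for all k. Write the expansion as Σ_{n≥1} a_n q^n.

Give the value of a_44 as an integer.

[q^44] f(1)=1,f(2)=1,f(4)=1,f(11)=1,f(22)=1,f(44)=1 ⇒ 6

a_44 = 6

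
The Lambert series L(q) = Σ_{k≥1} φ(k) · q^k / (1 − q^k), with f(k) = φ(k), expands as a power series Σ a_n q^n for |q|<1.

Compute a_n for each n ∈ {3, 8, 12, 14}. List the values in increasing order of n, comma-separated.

[q^3] φ(1)=1,φ(3)=2 ⇒ 3
[q^8] φ(8)=4,φ(4)=2,φ(2)=1,φ(1)=1 ⇒ 8
[q^12] φ(12)=4,φ(6)=2,φ(4)=2,φ(3)=2,φ(2)=1,φ(1)=1 ⇒ 12
q^14  k|14↦φ(k): 14:6 7:6 2:1 1:1  a_14=14

3, 8, 12, 14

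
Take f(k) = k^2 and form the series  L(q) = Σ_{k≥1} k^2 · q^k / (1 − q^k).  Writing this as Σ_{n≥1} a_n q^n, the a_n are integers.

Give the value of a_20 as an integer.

a_20 = 546

q^20  k|20↦f(k): 1:1 2:4 4:16 5:25 10:100 20:400  a_20=546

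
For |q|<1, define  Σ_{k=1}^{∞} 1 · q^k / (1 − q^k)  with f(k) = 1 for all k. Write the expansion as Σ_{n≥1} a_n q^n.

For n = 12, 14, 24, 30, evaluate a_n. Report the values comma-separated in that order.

6, 4, 8, 8

n=12: 12·1 6·2 4·3 3·4 2·6 1·12  f→[1+1+1+1+1+1]=6
[q^14] f(14)=1,f(7)=1,f(2)=1,f(1)=1 ⇒ 4
[q^24] f(1)=1,f(2)=1,f(3)=1,f(4)=1,f(6)=1,f(8)=1,f(12)=1,f(24)=1 ⇒ 8
q^30  k|30↦f(k): 30:1 15:1 10:1 6:1 5:1 3:1 2:1 1:1  a_30=8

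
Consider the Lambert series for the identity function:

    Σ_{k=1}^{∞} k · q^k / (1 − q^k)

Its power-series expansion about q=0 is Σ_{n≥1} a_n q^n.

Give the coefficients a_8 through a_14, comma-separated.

n=8: 8·1 4·2 2·4 1·8  f→[8+4+2+1]=15
q^9  k|9↦f(k): 1:1 3:3 9:9  a_9=13
d|10:{10,5,2,1}  Σf=10+5+2+1=18
n=11: 1·11 11·1  f→[1+11]=12
[q^12] f(12)=12,f(6)=6,f(4)=4,f(3)=3,f(2)=2,f(1)=1 ⇒ 28
n=13: 13·1 1·13  f→[13+1]=14
n=14: 1·14 2·7 7·2 14·1  f→[1+2+7+14]=24

15, 13, 18, 12, 28, 14, 24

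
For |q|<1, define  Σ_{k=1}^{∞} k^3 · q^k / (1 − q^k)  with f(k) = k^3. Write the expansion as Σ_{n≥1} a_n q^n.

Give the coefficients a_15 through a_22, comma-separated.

d|15:{15,5,3,1}  Σf=3375+125+27+1=3528
q^16  k|16↦f(k): 1:1 2:8 4:64 8:512 16:4096  a_16=4681
[q^17] f(1)=1,f(17)=4913 ⇒ 4914
q^18  k|18↦f(k): 18:5832 9:729 6:216 3:27 2:8 1:1  a_18=6813
[q^19] f(19)=6859,f(1)=1 ⇒ 6860
[q^20] f(1)=1,f(2)=8,f(4)=64,f(5)=125,f(10)=1000,f(20)=8000 ⇒ 9198
n=21: 21·1 7·3 3·7 1·21  f→[9261+343+27+1]=9632
q^22  k|22↦f(k): 1:1 2:8 11:1331 22:10648  a_22=11988

3528, 4681, 4914, 6813, 6860, 9198, 9632, 11988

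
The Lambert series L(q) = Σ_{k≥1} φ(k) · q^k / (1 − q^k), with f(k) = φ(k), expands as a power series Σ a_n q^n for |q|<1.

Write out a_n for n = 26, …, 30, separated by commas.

d|26:{1,2,13,26}  Σφ=1+1+12+12=26
d|27:{27,9,3,1}  Σφ=18+6+2+1=27
q^28  k|28↦φ(k): 1:1 2:1 4:2 7:6 14:6 28:12  a_28=28
n=29: 29·1 1·29  φ→[28+1]=29
n=30: 30·1 15·2 10·3 6·5 5·6 3·10 2·15 1·30  φ→[8+8+4+2+4+2+1+1]=30

26, 27, 28, 29, 30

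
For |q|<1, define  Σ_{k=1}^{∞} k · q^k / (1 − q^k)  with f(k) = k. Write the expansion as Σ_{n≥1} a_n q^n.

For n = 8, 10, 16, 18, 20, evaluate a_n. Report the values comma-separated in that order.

15, 18, 31, 39, 42

q^8  k|8↦f(k): 1:1 2:2 4:4 8:8  a_8=15
n=10: 1·10 2·5 5·2 10·1  f→[1+2+5+10]=18
d|16:{16,8,4,2,1}  Σf=16+8+4+2+1=31
d|18:{1,2,3,6,9,18}  Σf=1+2+3+6+9+18=39
d|20:{1,2,4,5,10,20}  Σf=1+2+4+5+10+20=42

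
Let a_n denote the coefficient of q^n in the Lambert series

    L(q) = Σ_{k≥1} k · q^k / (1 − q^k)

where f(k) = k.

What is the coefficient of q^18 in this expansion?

a_18 = 39

n=18: 1·18 2·9 3·6 6·3 9·2 18·1  f→[1+2+3+6+9+18]=39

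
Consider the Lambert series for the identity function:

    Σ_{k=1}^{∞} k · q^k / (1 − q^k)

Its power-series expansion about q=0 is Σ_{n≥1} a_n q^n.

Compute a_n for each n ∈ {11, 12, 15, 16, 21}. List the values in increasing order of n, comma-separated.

n=11: 11·1 1·11  f→[11+1]=12
n=12: 12·1 6·2 4·3 3·4 2·6 1·12  f→[12+6+4+3+2+1]=28
d|15:{1,3,5,15}  Σf=1+3+5+15=24
q^16  k|16↦f(k): 16:16 8:8 4:4 2:2 1:1  a_16=31
n=21: 21·1 7·3 3·7 1·21  f→[21+7+3+1]=32

12, 28, 24, 31, 32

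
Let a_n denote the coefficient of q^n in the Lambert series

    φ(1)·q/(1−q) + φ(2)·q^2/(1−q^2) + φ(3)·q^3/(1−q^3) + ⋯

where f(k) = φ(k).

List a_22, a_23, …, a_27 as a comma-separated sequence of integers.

[q^22] φ(22)=10,φ(11)=10,φ(2)=1,φ(1)=1 ⇒ 22
n=23: 1·23 23·1  φ→[1+22]=23
n=24: 1·24 2·12 3·8 4·6 6·4 8·3 12·2 24·1  φ→[1+1+2+2+2+4+4+8]=24
d|25:{25,5,1}  Σφ=20+4+1=25
q^26  k|26↦φ(k): 1:1 2:1 13:12 26:12  a_26=26
n=27: 1·27 3·9 9·3 27·1  φ→[1+2+6+18]=27

22, 23, 24, 25, 26, 27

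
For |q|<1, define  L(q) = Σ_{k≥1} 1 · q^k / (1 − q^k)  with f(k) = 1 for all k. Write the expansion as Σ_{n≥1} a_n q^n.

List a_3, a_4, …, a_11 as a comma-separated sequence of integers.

2, 3, 2, 4, 2, 4, 3, 4, 2

d|3:{1,3}  Σf=1+1=2
q^4  k|4↦f(k): 1:1 2:1 4:1  a_4=3
d|5:{5,1}  Σf=1+1=2
n=6: 1·6 2·3 3·2 6·1  f→[1+1+1+1]=4
n=7: 7·1 1·7  f→[1+1]=2
d|8:{1,2,4,8}  Σf=1+1+1+1=4
d|9:{9,3,1}  Σf=1+1+1=3
n=10: 1·10 2·5 5·2 10·1  f→[1+1+1+1]=4
[q^11] f(11)=1,f(1)=1 ⇒ 2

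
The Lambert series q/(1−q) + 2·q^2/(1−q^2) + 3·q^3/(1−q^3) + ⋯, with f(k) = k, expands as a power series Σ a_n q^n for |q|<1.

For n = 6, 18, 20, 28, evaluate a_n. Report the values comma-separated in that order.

12, 39, 42, 56

d|6:{1,2,3,6}  Σf=1+2+3+6=12
d|18:{1,2,3,6,9,18}  Σf=1+2+3+6+9+18=39
n=20: 1·20 2·10 4·5 5·4 10·2 20·1  f→[1+2+4+5+10+20]=42
n=28: 1·28 2·14 4·7 7·4 14·2 28·1  f→[1+2+4+7+14+28]=56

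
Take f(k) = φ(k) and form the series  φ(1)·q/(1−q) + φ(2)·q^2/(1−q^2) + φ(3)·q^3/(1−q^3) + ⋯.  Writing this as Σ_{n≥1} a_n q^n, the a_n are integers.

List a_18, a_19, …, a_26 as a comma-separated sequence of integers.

[q^18] φ(1)=1,φ(2)=1,φ(3)=2,φ(6)=2,φ(9)=6,φ(18)=6 ⇒ 18
d|19:{1,19}  Σφ=1+18=19
q^20  k|20↦φ(k): 20:8 10:4 5:4 4:2 2:1 1:1  a_20=20
[q^21] φ(21)=12,φ(7)=6,φ(3)=2,φ(1)=1 ⇒ 21
q^22  k|22↦φ(k): 22:10 11:10 2:1 1:1  a_22=22
n=23: 23·1 1·23  φ→[22+1]=23
d|24:{24,12,8,6,4,3,2,1}  Σφ=8+4+4+2+2+2+1+1=24
n=25: 25·1 5·5 1·25  φ→[20+4+1]=25
[q^26] φ(26)=12,φ(13)=12,φ(2)=1,φ(1)=1 ⇒ 26

18, 19, 20, 21, 22, 23, 24, 25, 26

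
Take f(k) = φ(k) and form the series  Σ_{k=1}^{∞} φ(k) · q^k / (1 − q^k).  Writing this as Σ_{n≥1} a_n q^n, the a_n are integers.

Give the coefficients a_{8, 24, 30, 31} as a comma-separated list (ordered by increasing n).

n=8: 8·1 4·2 2·4 1·8  φ→[4+2+1+1]=8
n=24: 24·1 12·2 8·3 6·4 4·6 3·8 2·12 1·24  φ→[8+4+4+2+2+2+1+1]=24
d|30:{1,2,3,5,6,10,15,30}  Σφ=1+1+2+4+2+4+8+8=30
d|31:{31,1}  Σφ=30+1=31

8, 24, 30, 31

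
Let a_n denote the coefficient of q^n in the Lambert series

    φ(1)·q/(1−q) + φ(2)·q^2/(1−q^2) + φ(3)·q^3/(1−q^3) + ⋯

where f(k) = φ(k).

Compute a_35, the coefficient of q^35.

n=35: 1·35 5·7 7·5 35·1  φ→[1+4+6+24]=35

a_35 = 35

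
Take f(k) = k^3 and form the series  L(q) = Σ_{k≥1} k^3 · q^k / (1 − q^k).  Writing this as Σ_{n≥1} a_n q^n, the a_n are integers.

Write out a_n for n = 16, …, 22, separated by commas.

4681, 4914, 6813, 6860, 9198, 9632, 11988

n=16: 16·1 8·2 4·4 2·8 1·16  f→[4096+512+64+8+1]=4681
q^17  k|17↦f(k): 1:1 17:4913  a_17=4914
[q^18] f(18)=5832,f(9)=729,f(6)=216,f(3)=27,f(2)=8,f(1)=1 ⇒ 6813
d|19:{19,1}  Σf=6859+1=6860
d|20:{20,10,5,4,2,1}  Σf=8000+1000+125+64+8+1=9198
d|21:{1,3,7,21}  Σf=1+27+343+9261=9632
q^22  k|22↦f(k): 22:10648 11:1331 2:8 1:1  a_22=11988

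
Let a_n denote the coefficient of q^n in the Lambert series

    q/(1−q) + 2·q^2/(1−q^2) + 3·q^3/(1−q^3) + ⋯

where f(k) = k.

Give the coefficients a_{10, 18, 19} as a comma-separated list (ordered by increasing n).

18, 39, 20

q^10  k|10↦f(k): 10:10 5:5 2:2 1:1  a_10=18
d|18:{18,9,6,3,2,1}  Σf=18+9+6+3+2+1=39
[q^19] f(19)=19,f(1)=1 ⇒ 20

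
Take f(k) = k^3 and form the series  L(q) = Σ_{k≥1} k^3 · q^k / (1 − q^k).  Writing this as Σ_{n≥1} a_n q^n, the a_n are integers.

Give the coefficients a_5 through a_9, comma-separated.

126, 252, 344, 585, 757

n=5: 5·1 1·5  f→[125+1]=126
n=6: 1·6 2·3 3·2 6·1  f→[1+8+27+216]=252
q^7  k|7↦f(k): 1:1 7:343  a_7=344
n=8: 1·8 2·4 4·2 8·1  f→[1+8+64+512]=585
q^9  k|9↦f(k): 9:729 3:27 1:1  a_9=757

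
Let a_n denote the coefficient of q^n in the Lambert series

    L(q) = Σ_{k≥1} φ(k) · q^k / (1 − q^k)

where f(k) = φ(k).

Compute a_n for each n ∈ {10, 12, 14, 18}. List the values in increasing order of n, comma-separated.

d|10:{1,2,5,10}  Σφ=1+1+4+4=10
q^12  k|12↦φ(k): 1:1 2:1 3:2 4:2 6:2 12:4  a_12=12
d|14:{14,7,2,1}  Σφ=6+6+1+1=14
[q^18] φ(1)=1,φ(2)=1,φ(3)=2,φ(6)=2,φ(9)=6,φ(18)=6 ⇒ 18

10, 12, 14, 18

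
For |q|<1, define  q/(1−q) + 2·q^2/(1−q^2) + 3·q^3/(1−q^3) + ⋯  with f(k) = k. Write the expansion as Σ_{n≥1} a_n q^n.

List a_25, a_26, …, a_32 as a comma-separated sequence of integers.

31, 42, 40, 56, 30, 72, 32, 63

n=25: 25·1 5·5 1·25  f→[25+5+1]=31
q^26  k|26↦f(k): 26:26 13:13 2:2 1:1  a_26=42
d|27:{27,9,3,1}  Σf=27+9+3+1=40
[q^28] f(1)=1,f(2)=2,f(4)=4,f(7)=7,f(14)=14,f(28)=28 ⇒ 56
q^29  k|29↦f(k): 29:29 1:1  a_29=30
n=30: 30·1 15·2 10·3 6·5 5·6 3·10 2·15 1·30  f→[30+15+10+6+5+3+2+1]=72
d|31:{1,31}  Σf=1+31=32
d|32:{32,16,8,4,2,1}  Σf=32+16+8+4+2+1=63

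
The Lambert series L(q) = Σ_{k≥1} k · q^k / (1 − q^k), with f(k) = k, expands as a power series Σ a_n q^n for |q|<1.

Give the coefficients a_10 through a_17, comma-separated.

18, 12, 28, 14, 24, 24, 31, 18

q^10  k|10↦f(k): 1:1 2:2 5:5 10:10  a_10=18
d|11:{11,1}  Σf=11+1=12
d|12:{1,2,3,4,6,12}  Σf=1+2+3+4+6+12=28
q^13  k|13↦f(k): 1:1 13:13  a_13=14
d|14:{14,7,2,1}  Σf=14+7+2+1=24
n=15: 1·15 3·5 5·3 15·1  f→[1+3+5+15]=24
n=16: 1·16 2·8 4·4 8·2 16·1  f→[1+2+4+8+16]=31
q^17  k|17↦f(k): 1:1 17:17  a_17=18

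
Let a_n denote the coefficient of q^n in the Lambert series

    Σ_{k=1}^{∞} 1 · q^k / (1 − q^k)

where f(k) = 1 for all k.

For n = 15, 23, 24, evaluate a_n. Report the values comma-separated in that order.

[q^15] f(1)=1,f(3)=1,f(5)=1,f(15)=1 ⇒ 4
n=23: 1·23 23·1  f→[1+1]=2
n=24: 24·1 12·2 8·3 6·4 4·6 3·8 2·12 1·24  f→[1+1+1+1+1+1+1+1]=8

4, 2, 8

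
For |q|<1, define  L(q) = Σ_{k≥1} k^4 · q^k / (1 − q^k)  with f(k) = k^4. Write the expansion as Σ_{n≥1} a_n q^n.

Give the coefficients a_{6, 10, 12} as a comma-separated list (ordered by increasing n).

n=6: 6·1 3·2 2·3 1·6  f→[1296+81+16+1]=1394
[q^10] f(1)=1,f(2)=16,f(5)=625,f(10)=10000 ⇒ 10642
q^12  k|12↦f(k): 12:20736 6:1296 4:256 3:81 2:16 1:1  a_12=22386

1394, 10642, 22386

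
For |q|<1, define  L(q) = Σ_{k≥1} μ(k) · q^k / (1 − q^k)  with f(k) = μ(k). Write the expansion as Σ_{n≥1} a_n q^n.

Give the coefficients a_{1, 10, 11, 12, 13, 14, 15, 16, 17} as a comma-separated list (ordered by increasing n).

1, 0, 0, 0, 0, 0, 0, 0, 0

n=1: 1·1  μ→[1]=1
n=10: 1·10 2·5 5·2 10·1  μ→[1+(-1)+(-1)+1]=0
d|11:{1,11}  Σμ=1+(-1)=0
d|12:{1,2,3,4,6,12}  Σμ=1+(-1)+(-1)+0+1+0=0
n=13: 13·1 1·13  μ→[(-1)+1]=0
q^14  k|14↦μ(k): 1:1 2:-1 7:-1 14:1  a_14=0
q^15  k|15↦μ(k): 15:1 5:-1 3:-1 1:1  a_15=0
n=16: 1·16 2·8 4·4 8·2 16·1  μ→[1+(-1)+0+0+0]=0
n=17: 1·17 17·1  μ→[1+(-1)]=0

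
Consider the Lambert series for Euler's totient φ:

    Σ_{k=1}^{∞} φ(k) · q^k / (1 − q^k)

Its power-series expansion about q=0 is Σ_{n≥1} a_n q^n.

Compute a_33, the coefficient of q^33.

n=33: 33·1 11·3 3·11 1·33  φ→[20+10+2+1]=33

a_33 = 33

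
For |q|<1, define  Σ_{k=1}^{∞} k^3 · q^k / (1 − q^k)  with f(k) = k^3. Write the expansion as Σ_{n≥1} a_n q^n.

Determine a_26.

d|26:{26,13,2,1}  Σf=17576+2197+8+1=19782

a_26 = 19782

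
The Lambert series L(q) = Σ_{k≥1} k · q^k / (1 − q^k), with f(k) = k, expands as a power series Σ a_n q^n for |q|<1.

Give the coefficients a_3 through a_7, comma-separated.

4, 7, 6, 12, 8

d|3:{1,3}  Σf=1+3=4
q^4  k|4↦f(k): 4:4 2:2 1:1  a_4=7
q^5  k|5↦f(k): 1:1 5:5  a_5=6
n=6: 6·1 3·2 2·3 1·6  f→[6+3+2+1]=12
d|7:{7,1}  Σf=7+1=8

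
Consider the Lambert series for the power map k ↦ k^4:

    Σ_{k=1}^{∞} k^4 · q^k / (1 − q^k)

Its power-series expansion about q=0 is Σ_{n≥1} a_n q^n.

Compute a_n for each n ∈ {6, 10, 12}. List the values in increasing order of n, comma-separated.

1394, 10642, 22386

q^6  k|6↦f(k): 6:1296 3:81 2:16 1:1  a_6=1394
q^10  k|10↦f(k): 1:1 2:16 5:625 10:10000  a_10=10642
n=12: 12·1 6·2 4·3 3·4 2·6 1·12  f→[20736+1296+256+81+16+1]=22386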